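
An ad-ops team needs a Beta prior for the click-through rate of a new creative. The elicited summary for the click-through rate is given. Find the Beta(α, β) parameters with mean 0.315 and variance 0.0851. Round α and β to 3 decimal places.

Let s = α+β. The Beta variance is μ(1−μ)/(s+1).
So s+1 = μ(1−μ)/σ² = (0.315×0.685)/0.0851 = 0.215775/0.0851 = 2.5355, giving s = 1.5355.
Then α = μs = 0.315×1.5355 = 0.484 and β = (1−μ)s = 0.685×1.5355 = 1.052.

α = 0.484, β = 1.052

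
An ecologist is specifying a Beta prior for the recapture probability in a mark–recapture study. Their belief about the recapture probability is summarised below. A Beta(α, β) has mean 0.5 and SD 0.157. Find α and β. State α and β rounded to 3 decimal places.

α = 4.571, β = 4.571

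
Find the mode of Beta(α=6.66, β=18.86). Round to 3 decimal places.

The density x^(α−1)(1−x)^(β−1) is maximised at (α−1)/(α+β−2) = 5.66/23.52 = 0.241.

0.241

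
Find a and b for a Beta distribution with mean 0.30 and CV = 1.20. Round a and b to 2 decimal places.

a = 0.19, b = 0.43

σ = CV·μ = 1.20×0.30 = 0.36000, so σ² = 0.129600.
s+1 = μ(1−μ)/σ² = 0.2100/0.129600 = 1.6204, so s = a+b = 0.6204.
a = μs = 0.19, b = (1−μ)s = 0.43.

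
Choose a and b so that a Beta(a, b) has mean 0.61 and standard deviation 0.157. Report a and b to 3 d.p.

First σ² = 0.024649. Setting a = μn, b = (1−μ)n with n = a+b,
μ(1−μ)/(n+1) = 0.024649 ⇒ n+1 = 0.2379/0.024649 = 9.6515 ⇒ n = 8.6515.
Hence a = 0.61×8.6515 = 5.277, b = 0.39×8.6515 = 3.374.

a = 5.277, b = 3.374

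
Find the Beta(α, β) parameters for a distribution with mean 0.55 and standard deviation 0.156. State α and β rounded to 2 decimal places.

First σ² = 0.024336. Setting α = μn, β = (1−μ)n with n = α+β,
μ(1−μ)/(n+1) = 0.024336 ⇒ n+1 = 0.2475/0.024336 = 10.1701 ⇒ n = 9.1701.
Hence α = 0.55×9.1701 = 5.04, β = 0.45×9.1701 = 4.13.

α = 5.04, β = 4.13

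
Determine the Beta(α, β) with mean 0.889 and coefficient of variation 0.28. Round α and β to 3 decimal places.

Var = (CV·μ)² = (0.28×0.889)² = 0.061961.
α+β = μ(1−μ)/Var − 1 = 0.098679/0.061961 − 1 = 0.5926.
Thus α = 0.889·0.5926 = 0.527 and β = 0.111·0.5926 = 0.066.

α = 0.527, β = 0.066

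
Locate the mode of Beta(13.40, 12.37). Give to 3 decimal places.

0.522

With α,β > 1, mode = (α−1)/(α+β−2) = 12.40/23.77 = 0.522.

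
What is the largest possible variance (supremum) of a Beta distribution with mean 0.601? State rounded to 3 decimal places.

0.240

For fixed mean μ the Beta variance is μ(1−μ)/(α+β+1), increasing as α+β decreases.
Its least upper bound (not attained) is μ(1−μ) = 0.601·0.399 = 0.240.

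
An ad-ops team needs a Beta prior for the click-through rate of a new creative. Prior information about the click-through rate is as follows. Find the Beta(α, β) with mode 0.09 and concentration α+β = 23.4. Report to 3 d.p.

α = 2.926, β = 20.474

Mode = (α−1)/(κ−2) with κ = α+β, so α−1 = 0.09·21.4 = 1.926.
α = 2.926; β = κ − α = 20.474.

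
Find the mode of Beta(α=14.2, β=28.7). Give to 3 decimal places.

With α,β > 1, mode = (α−1)/(α+β−2) = 13.2/40.9 = 0.323.

0.323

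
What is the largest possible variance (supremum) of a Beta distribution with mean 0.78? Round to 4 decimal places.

For fixed mean μ the Beta variance is μ(1−μ)/(α+β+1), increasing as α+β decreases.
Its least upper bound (not attained) is μ(1−μ) = 0.78·0.22 = 0.1716.

0.1716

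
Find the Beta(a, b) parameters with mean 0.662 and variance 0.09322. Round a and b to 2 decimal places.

Let s = a+b. The Beta variance is μ(1−μ)/(s+1).
So s+1 = μ(1−μ)/σ² = (0.662×0.338)/0.09322 = 0.223756/0.09322 = 2.4003, giving s = 1.4003.
Then a = μs = 0.662×1.4003 = 0.93 and b = (1−μ)s = 0.338×1.4003 = 0.47.

a = 0.93, b = 0.47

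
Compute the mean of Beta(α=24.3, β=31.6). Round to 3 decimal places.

0.435

The Beta mean is α/(α+β) = 24.3/(24.3+31.6) = 0.435.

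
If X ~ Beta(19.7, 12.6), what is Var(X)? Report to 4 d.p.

Var = αβ/[(α+β)²(α+β+1)] = (19.7×12.6)/(32.3²×33.3) = 248.22/34741.557 = 0.0071.

0.0071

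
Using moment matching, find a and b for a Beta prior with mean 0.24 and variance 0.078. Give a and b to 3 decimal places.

Let s = a+b. The Beta variance is μ(1−μ)/(s+1).
So s+1 = μ(1−μ)/σ² = (0.24×0.76)/0.078 = 0.1824/0.078 = 2.3385, giving s = 1.3385.
Then a = μs = 0.24×1.3385 = 0.321 and b = (1−μ)s = 0.76×1.3385 = 1.017.

a = 0.321, b = 1.017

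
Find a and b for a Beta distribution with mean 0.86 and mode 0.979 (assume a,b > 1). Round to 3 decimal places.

a = 6.923, b = 1.127

With s = a+b: μ = a/s and mode = (a−1)/(s−2). Eliminating a = μs,
μs − 1 = m(s−2) ⇒ s(μ−m) = 1−2m ⇒ s = -0.958/-0.119 = 8.0504.
So a = μs = 6.923, b = (1−μ)s = 1.127.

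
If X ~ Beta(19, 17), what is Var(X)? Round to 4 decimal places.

Var = αβ/[(α+β)²(α+β+1)] = (19×17)/(36²×37) = 323/47952 = 0.0067.

0.0067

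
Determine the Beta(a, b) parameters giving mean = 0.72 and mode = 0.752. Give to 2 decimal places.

Let s = a+b. Mean gives a = μs = 0.72s; mode gives (a−1)/(s−2) = 0.752.
Substituting: 0.72s − 1 = 0.752(s−2) = 0.752s − 1.504, so -0.032s = -0.504 and s = 15.7500.
Then a = 0.72×15.7500 = 11.34 and b = s−a = 4.41.

a = 11.34, b = 4.41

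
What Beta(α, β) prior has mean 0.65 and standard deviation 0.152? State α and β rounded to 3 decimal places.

α = 5.750, β = 3.096

Variance = 0.152² = 0.023104. The moment-matching identity α+β = μ(1−μ)/Var − 1 gives
α+β = 0.2275/0.023104 − 1 = 8.8468, so α = μ·8.8468 = 5.750 and β = (1−μ)·8.8468 = 3.096.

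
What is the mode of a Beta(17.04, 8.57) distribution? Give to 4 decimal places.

0.6794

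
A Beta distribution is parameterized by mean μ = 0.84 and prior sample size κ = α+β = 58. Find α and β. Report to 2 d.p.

α = μκ = 0.84×58 = 48.72 and β = (1−μ)κ = 0.16×58 = 9.28.

α = 48.72, β = 9.28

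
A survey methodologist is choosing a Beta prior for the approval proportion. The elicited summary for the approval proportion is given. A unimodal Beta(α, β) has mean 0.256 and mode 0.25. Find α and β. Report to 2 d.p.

α = 21.33, β = 62.00

Let s = α+β. Mean gives α = μs = 0.256s; mode gives (α−1)/(s−2) = 0.25.
Substituting: 0.256s − 1 = 0.25(s−2) = 0.25s − 0.50, so 0.006s = 0.50 and s = 83.3333.
Then α = 0.256×83.3333 = 21.33 and β = s−α = 62.00.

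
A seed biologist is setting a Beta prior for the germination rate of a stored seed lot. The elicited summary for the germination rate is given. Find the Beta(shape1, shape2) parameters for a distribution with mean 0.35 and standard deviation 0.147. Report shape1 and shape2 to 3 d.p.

shape1 = 3.335, shape2 = 6.193

Variance = 0.147² = 0.021609. The moment-matching identity shape1+shape2 = μ(1−μ)/Var − 1 gives
shape1+shape2 = 0.2275/0.021609 − 1 = 9.5280, so shape1 = μ·9.5280 = 3.335 and shape2 = (1−μ)·9.5280 = 6.193.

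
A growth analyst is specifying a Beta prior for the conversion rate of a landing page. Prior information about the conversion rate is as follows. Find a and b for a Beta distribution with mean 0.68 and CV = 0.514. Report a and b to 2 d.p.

Var = (CV·μ)² = (0.514×0.68)² = 0.122164.
a+b = μ(1−μ)/Var − 1 = 0.2176/0.122164 − 1 = 0.7812.
Thus a = 0.68·0.7812 = 0.53 and b = 0.32·0.7812 = 0.25.

a = 0.53, b = 0.25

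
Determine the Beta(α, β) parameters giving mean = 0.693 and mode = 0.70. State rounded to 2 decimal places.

α = 39.60, β = 17.54

Let s = α+β. Mean gives α = μs = 0.693s; mode gives (α−1)/(s−2) = 0.70.
Substituting: 0.693s − 1 = 0.70(s−2) = 0.70s − 1.40, so -0.007s = -0.40 and s = 57.1429.
Then α = 0.693×57.1429 = 39.60 and β = s−α = 17.54.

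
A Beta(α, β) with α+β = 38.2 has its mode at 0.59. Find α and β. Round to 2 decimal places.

α = 22.36, β = 15.84

For α,β>1 the mode is (α−1)/(α+β−2), so α = mode·(κ−2)+1 = 0.59×36.2+1 = 22.36.
And β = (1−mode)·(κ−2)+1 = 0.41×36.2+1 = 15.84.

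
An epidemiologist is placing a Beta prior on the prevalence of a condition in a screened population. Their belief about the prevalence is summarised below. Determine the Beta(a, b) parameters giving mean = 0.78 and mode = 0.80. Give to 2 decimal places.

a = 23.40, b = 6.60

Let s = a+b. Mean gives a = μs = 0.78s; mode gives (a−1)/(s−2) = 0.80.
Substituting: 0.78s − 1 = 0.80(s−2) = 0.80s − 1.60, so -0.02s = -0.60 and s = 30.0000.
Then a = 0.78×30.0000 = 23.40 and b = s−a = 6.60.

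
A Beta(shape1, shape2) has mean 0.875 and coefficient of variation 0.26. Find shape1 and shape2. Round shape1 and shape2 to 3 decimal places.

Var = (CV·μ)² = (0.26×0.875)² = 0.051756.
shape1+shape2 = μ(1−μ)/Var − 1 = 0.109375/0.051756 − 1 = 1.1133.
Thus shape1 = 0.875·1.1133 = 0.974 and shape2 = 0.125·1.1133 = 0.139.

shape1 = 0.974, shape2 = 0.139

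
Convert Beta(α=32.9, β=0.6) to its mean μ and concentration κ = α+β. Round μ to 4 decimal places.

μ = 0.9821, κ = 33.5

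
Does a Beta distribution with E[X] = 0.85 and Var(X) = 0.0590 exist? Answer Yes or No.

A Beta with mean μ has variance μ(1−μ)/(α+β+1) < μ(1−μ).
Here μ(1−μ) = 0.85×0.15 = 0.1275, and 0.0590 < 0.1275.

Yes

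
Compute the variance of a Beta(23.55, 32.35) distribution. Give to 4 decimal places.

0.0043

μ = 23.55/55.90 = 0.421288; Var = μ(1−μ)/(α+β+1) = 0.2438044/56.90 = 0.0043.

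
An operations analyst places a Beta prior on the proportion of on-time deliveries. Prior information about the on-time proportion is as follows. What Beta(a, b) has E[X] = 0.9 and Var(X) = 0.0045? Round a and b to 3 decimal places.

a = 17.100, b = 1.900

Let s = a+b. The Beta variance is μ(1−μ)/(s+1).
So s+1 = μ(1−μ)/σ² = (0.9×0.1)/0.0045 = 0.09/0.0045 = 20.0000, giving s = 19.0000.
Then a = μs = 0.9×19.0000 = 17.100 and b = (1−μ)s = 0.1×19.0000 = 1.900.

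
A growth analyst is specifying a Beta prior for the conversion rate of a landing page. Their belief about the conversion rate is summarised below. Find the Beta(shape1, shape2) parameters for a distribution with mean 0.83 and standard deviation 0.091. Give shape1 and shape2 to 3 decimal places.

Variance = 0.091² = 0.008281. The moment-matching identity shape1+shape2 = μ(1−μ)/Var − 1 gives
shape1+shape2 = 0.1411/0.008281 − 1 = 16.0390, so shape1 = μ·16.0390 = 13.312 and shape2 = (1−μ)·16.0390 = 2.727.

shape1 = 13.312, shape2 = 2.727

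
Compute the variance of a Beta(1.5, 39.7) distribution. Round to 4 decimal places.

μ = 1.5/41.2 = 0.036408; Var = μ(1−μ)/(α+β+1) = 0.0350822/42.2 = 0.0008.

0.0008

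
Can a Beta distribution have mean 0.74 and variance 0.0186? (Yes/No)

Yes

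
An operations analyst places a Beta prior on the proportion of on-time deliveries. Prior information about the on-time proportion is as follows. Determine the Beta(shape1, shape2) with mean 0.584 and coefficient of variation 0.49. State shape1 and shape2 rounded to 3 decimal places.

shape1 = 1.149, shape2 = 0.818

σ = CV·μ = 0.49×0.584 = 0.28616, so σ² = 0.081888.
s+1 = μ(1−μ)/σ² = 0.242944/0.081888 = 2.9668, so s = shape1+shape2 = 1.9668.
shape1 = μs = 1.149, shape2 = (1−μ)s = 0.818.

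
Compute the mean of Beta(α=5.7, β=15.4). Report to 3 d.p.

E[X] = α/(α+β) = 5.7/21.1 = 0.270.

0.270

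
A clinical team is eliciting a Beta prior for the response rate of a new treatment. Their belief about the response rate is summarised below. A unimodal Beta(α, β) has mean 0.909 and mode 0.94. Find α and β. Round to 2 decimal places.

α = 25.80, β = 2.58

With s = α+β: μ = α/s and mode = (α−1)/(s−2). Eliminating α = μs,
μs − 1 = m(s−2) ⇒ s(μ−m) = 1−2m ⇒ s = -0.88/-0.031 = 28.3871.
So α = μs = 25.80, β = (1−μ)s = 2.58.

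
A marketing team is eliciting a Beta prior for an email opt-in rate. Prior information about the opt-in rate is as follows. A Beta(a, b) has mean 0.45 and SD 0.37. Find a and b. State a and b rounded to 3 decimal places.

a = 0.364, b = 0.444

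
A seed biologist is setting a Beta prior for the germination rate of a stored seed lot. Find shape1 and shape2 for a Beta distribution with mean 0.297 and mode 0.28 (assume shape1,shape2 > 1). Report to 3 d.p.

shape1 = 7.687, shape2 = 18.195

With s = shape1+shape2: μ = shape1/s and mode = (shape1−1)/(s−2). Eliminating shape1 = μs,
μs − 1 = m(s−2) ⇒ s(μ−m) = 1−2m ⇒ s = 0.44/0.017 = 25.8824.
So shape1 = μs = 7.687, shape2 = (1−μ)s = 18.195.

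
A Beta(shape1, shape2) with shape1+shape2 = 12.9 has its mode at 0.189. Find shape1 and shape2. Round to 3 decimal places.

shape1 = 3.060, shape2 = 9.840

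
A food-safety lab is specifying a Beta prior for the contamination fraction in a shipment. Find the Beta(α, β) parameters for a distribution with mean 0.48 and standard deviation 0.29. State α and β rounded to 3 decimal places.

α = 0.945, β = 1.023

σ² = 0.29² = 0.0841.
With s = α+β, Var = μ(1−μ)/(s+1), so s+1 = (0.48×0.52)/0.0841 = 2.9679 and s = 1.9679.
α = μs = 0.945, β = (1−μ)s = 1.023.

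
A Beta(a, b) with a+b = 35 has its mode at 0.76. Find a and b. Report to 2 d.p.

For a,b>1 the mode is (a−1)/(a+b−2), so a = mode·(κ−2)+1 = 0.76×33+1 = 26.08.
And b = (1−mode)·(κ−2)+1 = 0.24×33+1 = 8.92.

a = 26.08, b = 8.92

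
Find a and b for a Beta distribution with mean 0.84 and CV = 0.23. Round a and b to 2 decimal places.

Var = (CV·μ)² = (0.23×0.84)² = 0.037326.
a+b = μ(1−μ)/Var − 1 = 0.1344/0.037326 − 1 = 2.6007.
Thus a = 0.84·2.6007 = 2.18 and b = 0.16·2.6007 = 0.42.

a = 2.18, b = 0.42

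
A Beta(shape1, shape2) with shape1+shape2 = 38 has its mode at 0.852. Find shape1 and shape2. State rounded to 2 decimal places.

Mode = (shape1−1)/(κ−2) with κ = shape1+shape2, so shape1−1 = 0.852·36 = 30.67.
shape1 = 31.67; shape2 = κ − shape1 = 6.33.

shape1 = 31.67, shape2 = 6.33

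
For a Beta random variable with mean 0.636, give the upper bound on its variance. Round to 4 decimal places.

For fixed mean μ the Beta variance is μ(1−μ)/(α+β+1), increasing as α+β decreases.
Its least upper bound (not attained) is μ(1−μ) = 0.636·0.364 = 0.2315.

0.2315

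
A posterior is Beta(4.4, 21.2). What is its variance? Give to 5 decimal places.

0.00535

μ = 4.4/25.6 = 0.171875; Var = μ(1−μ)/(α+β+1) = 0.1423340/26.6 = 0.00535.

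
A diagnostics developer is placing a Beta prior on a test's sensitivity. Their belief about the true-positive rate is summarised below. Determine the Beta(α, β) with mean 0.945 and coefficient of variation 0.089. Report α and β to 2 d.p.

α = 6.00, β = 0.35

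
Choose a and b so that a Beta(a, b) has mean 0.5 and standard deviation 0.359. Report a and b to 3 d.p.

a = 0.470, b = 0.470

σ² = 0.359² = 0.128881.
With s = a+b, Var = μ(1−μ)/(s+1), so s+1 = (0.5×0.5)/0.128881 = 1.9398 and s = 0.9398.
a = μs = 0.470, b = (1−μ)s = 0.470.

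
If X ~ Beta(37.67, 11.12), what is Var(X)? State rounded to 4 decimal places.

0.0035

μ = 37.67/48.79 = 0.772084; Var = μ(1−μ)/(α+β+1) = 0.1759701/49.79 = 0.0035.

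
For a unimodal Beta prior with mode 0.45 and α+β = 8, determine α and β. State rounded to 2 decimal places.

α = 3.70, β = 4.30

Since the density peak of Beta(α,β) is at (α−1)/(α+β−2),
α = 1 + 0.45(8−2) = 3.70 and β = 8 − 3.70 = 4.30.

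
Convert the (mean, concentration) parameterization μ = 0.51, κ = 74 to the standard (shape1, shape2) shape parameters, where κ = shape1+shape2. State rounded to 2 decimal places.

shape1 = 37.74, shape2 = 36.26

shape1 = μκ = 0.51×74 = 37.74 and shape2 = (1−μ)κ = 0.49×74 = 36.26.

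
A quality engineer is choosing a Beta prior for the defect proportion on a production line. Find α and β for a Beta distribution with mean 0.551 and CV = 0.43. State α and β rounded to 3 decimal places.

α = 1.877, β = 1.530

Var = (CV·μ)² = (0.43×0.551)² = 0.056136.
α+β = μ(1−μ)/Var − 1 = 0.247399/0.056136 − 1 = 3.4071.
Thus α = 0.551·3.4071 = 1.877 and β = 0.449·3.4071 = 1.530.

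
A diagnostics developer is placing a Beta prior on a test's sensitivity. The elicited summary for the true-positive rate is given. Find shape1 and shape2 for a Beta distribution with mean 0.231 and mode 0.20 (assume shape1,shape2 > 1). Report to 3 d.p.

Let s = shape1+shape2. Mean gives shape1 = μs = 0.231s; mode gives (shape1−1)/(s−2) = 0.20.
Substituting: 0.231s − 1 = 0.20(s−2) = 0.20s − 0.40, so 0.031s = 0.60 and s = 19.3548.
Then shape1 = 0.231×19.3548 = 4.471 and shape2 = s−shape1 = 14.884.

shape1 = 4.471, shape2 = 14.884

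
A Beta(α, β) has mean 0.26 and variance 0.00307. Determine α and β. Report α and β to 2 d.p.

α = 16.03, β = 45.64

Let s = α+β. The Beta variance is μ(1−μ)/(s+1).
So s+1 = μ(1−μ)/σ² = (0.26×0.74)/0.00307 = 0.1924/0.00307 = 62.6710, giving s = 61.6710.
Then α = μs = 0.26×61.6710 = 16.03 and β = (1−μ)s = 0.74×61.6710 = 45.64.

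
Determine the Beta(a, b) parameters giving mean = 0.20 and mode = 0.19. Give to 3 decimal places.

a = 12.400, b = 49.600

With s = a+b: μ = a/s and mode = (a−1)/(s−2). Eliminating a = μs,
μs − 1 = m(s−2) ⇒ s(μ−m) = 1−2m ⇒ s = 0.62/0.01 = 62.0000.
So a = μs = 12.400, b = (1−μ)s = 49.600.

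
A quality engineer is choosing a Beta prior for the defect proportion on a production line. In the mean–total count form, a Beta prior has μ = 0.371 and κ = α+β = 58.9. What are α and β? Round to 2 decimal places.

Split κ in proportion μ : (1−μ): α = 0.371·58.9 = 21.85, β = 58.9 − 21.85 = 37.05.

α = 21.85, β = 37.05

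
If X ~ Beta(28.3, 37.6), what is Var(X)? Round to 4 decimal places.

μ = 28.3/65.9 = 0.429439; Var = μ(1−μ)/(α+β+1) = 0.2450211/66.9 = 0.0037.

0.0037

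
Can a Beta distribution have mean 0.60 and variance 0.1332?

Yes

The Beta variance bound is σ² < μ(1−μ).
Here μ(1−μ) = 0.60×0.40 = 0.2400, and 0.1332 < 0.2400.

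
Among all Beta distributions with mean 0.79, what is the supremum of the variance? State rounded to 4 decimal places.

0.1659

Var = μ(1−μ)/(α+β+1), which approaches μ(1−μ) as α+β → 0.
So the supremum is μ(1−μ) = 0.79×0.21 = 0.1659.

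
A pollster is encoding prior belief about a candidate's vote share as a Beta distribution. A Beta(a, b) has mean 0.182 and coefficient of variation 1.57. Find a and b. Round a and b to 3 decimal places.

a = 0.150, b = 0.674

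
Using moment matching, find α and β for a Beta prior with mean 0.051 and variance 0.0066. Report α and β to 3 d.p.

α = 0.323, β = 6.010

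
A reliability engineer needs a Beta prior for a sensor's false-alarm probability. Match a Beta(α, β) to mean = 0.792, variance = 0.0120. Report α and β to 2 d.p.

α = 10.08, β = 2.65

By moment matching, α+β = μ(1−μ)/σ² − 1 = (0.792·0.208)/0.0120 − 1 = 13.7280 − 1 = 12.7280.
Since α/(α+β) = μ, α = 0.792·12.7280 = 10.08 and β = 0.208·12.7280 = 2.65.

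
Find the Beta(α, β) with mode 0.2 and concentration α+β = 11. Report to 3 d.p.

α = 2.800, β = 8.200

For α,β>1 the mode is (α−1)/(α+β−2), so α = mode·(κ−2)+1 = 0.2×9+1 = 2.800.
And β = (1−mode)·(κ−2)+1 = 0.8×9+1 = 8.200.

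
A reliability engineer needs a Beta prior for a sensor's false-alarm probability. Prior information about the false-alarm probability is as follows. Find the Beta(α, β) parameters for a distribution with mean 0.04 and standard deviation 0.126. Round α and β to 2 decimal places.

α = 0.06, β = 1.36

Variance = 0.126² = 0.015876. The moment-matching identity α+β = μ(1−μ)/Var − 1 gives
α+β = 0.0384/0.015876 − 1 = 1.4187, so α = μ·1.4187 = 0.06 and β = (1−μ)·1.4187 = 1.36.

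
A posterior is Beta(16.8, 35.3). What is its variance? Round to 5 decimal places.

μ = 16.8/52.1 = 0.322457; Var = μ(1−μ)/(α+β+1) = 0.2184784/53.1 = 0.00411.

0.00411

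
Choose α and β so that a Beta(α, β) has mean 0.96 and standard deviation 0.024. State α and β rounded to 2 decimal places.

α = 63.04, β = 2.63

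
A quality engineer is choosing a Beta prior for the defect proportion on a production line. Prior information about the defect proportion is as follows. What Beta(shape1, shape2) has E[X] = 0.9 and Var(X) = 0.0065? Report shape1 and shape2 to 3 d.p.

Let s = shape1+shape2. The Beta variance is μ(1−μ)/(s+1).
So s+1 = μ(1−μ)/σ² = (0.9×0.1)/0.0065 = 0.09/0.0065 = 13.8462, giving s = 12.8462.
Then shape1 = μs = 0.9×12.8462 = 11.562 and shape2 = (1−μ)s = 0.1×12.8462 = 1.285.

shape1 = 11.562, shape2 = 1.285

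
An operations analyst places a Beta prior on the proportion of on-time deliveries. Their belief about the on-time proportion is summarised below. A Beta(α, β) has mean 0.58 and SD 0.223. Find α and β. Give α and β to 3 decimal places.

α = 2.261, β = 1.637

Variance = 0.223² = 0.049729. The moment-matching identity α+β = μ(1−μ)/Var − 1 gives
α+β = 0.2436/0.049729 − 1 = 3.8986, so α = μ·3.8986 = 2.261 and β = (1−μ)·3.8986 = 1.637.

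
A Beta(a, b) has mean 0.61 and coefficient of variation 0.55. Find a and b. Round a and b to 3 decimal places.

Var = (CV·μ)² = (0.55×0.61)² = 0.112560.
a+b = μ(1−μ)/Var − 1 = 0.2379/0.112560 − 1 = 1.1135.
Thus a = 0.61·1.1135 = 0.679 and b = 0.39·1.1135 = 0.434.

a = 0.679, b = 0.434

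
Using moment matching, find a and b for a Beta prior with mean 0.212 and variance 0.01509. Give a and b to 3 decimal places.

By moment matching, a+b = μ(1−μ)/σ² − 1 = (0.212·0.788)/0.01509 − 1 = 11.0706 − 1 = 10.0706.
Since a/(a+b) = μ, a = 0.212·10.0706 = 2.135 and b = 0.788·10.0706 = 7.936.

a = 2.135, b = 7.936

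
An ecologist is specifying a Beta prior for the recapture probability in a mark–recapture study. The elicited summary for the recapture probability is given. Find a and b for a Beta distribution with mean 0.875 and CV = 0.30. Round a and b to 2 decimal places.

Var = (CV·μ)² = (0.30×0.875)² = 0.068906.
a+b = μ(1−μ)/Var − 1 = 0.109375/0.068906 − 1 = 0.5873.
Thus a = 0.875·0.5873 = 0.51 and b = 0.125·0.5873 = 0.07.

a = 0.51, b = 0.07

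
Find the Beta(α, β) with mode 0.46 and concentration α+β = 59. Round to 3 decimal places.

For α,β>1 the mode is (α−1)/(α+β−2), so α = mode·(κ−2)+1 = 0.46×57+1 = 27.220.
And β = (1−mode)·(κ−2)+1 = 0.54×57+1 = 31.780.

α = 27.220, β = 31.780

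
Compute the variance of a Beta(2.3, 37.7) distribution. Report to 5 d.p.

0.00132

Var = αβ/[(α+β)²(α+β+1)] = (2.3×37.7)/(40.0²×41.0) = 86.71/65600.000 = 0.00132.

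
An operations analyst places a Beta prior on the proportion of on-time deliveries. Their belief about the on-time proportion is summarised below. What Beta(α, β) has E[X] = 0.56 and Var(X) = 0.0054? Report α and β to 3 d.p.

α = 24.993, β = 19.637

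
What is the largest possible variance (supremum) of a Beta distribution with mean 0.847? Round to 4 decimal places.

For fixed mean μ the Beta variance is μ(1−μ)/(α+β+1), increasing as α+β decreases.
Its least upper bound (not attained) is μ(1−μ) = 0.847·0.153 = 0.1296.

0.1296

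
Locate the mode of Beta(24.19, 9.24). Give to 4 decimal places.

0.7378

With α,β > 1, mode = (α−1)/(α+β−2) = 23.19/31.43 = 0.7378.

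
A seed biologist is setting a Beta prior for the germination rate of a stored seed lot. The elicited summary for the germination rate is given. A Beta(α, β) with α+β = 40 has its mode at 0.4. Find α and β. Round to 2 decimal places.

α = 16.20, β = 23.80

For α,β>1 the mode is (α−1)/(α+β−2), so α = mode·(κ−2)+1 = 0.4×38+1 = 16.20.
And β = (1−mode)·(κ−2)+1 = 0.6×38+1 = 23.80.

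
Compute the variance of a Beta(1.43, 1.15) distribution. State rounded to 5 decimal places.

0.06901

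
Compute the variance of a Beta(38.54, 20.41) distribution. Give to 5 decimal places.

0.00378

μ = 38.54/58.95 = 0.653774; Var = μ(1−μ)/(α+β+1) = 0.2263534/59.95 = 0.00378.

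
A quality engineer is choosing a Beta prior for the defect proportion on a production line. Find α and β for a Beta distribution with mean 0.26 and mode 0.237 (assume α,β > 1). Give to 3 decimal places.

With s = α+β: μ = α/s and mode = (α−1)/(s−2). Eliminating α = μs,
μs − 1 = m(s−2) ⇒ s(μ−m) = 1−2m ⇒ s = 0.526/0.023 = 22.8696.
So α = μs = 5.946, β = (1−μ)s = 16.923.

α = 5.946, β = 16.923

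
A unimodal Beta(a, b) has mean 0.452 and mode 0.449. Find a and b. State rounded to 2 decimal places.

Let s = a+b. Mean gives a = μs = 0.452s; mode gives (a−1)/(s−2) = 0.449.
Substituting: 0.452s − 1 = 0.449(s−2) = 0.449s − 0.898, so 0.003s = 0.102 and s = 34.0000.
Then a = 0.452×34.0000 = 15.37 and b = s−a = 18.63.

a = 15.37, b = 18.63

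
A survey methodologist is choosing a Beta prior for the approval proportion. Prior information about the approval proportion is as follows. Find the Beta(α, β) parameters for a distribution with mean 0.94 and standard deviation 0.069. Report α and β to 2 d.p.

α = 10.20, β = 0.65

σ² = 0.069² = 0.004761.
With s = α+β, Var = μ(1−μ)/(s+1), so s+1 = (0.94×0.06)/0.004761 = 11.8463 and s = 10.8463.
α = μs = 10.20, β = (1−μ)s = 0.65.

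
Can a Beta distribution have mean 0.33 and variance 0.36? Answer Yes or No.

No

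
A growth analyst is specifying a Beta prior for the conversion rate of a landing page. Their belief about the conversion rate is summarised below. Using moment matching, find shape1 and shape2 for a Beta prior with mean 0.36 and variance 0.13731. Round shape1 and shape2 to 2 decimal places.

By moment matching, shape1+shape2 = μ(1−μ)/σ² − 1 = (0.36·0.64)/0.13731 − 1 = 1.6780 − 1 = 0.6780.
Since shape1/(shape1+shape2) = μ, shape1 = 0.36·0.6780 = 0.24 and shape2 = 0.64·0.6780 = 0.43.

shape1 = 0.24, shape2 = 0.43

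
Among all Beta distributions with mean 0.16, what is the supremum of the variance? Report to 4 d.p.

0.1344

For fixed mean μ the Beta variance is μ(1−μ)/(α+β+1), increasing as α+β decreases.
Its least upper bound (not attained) is μ(1−μ) = 0.16·0.84 = 0.1344.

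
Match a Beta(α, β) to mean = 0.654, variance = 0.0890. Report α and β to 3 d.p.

Let s = α+β. The Beta variance is μ(1−μ)/(s+1).
So s+1 = μ(1−μ)/σ² = (0.654×0.346)/0.0890 = 0.226284/0.0890 = 2.5425, giving s = 1.5425.
Then α = μs = 0.654×1.5425 = 1.009 and β = (1−μ)s = 0.346×1.5425 = 0.534.

α = 1.009, β = 0.534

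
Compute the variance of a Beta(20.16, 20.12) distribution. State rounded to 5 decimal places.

0.00606

α+β = 40.28 and αβ = 405.6192, so Var = αβ/[(α+β)²(α+β+1)] = 405.6192/66975.908352 = 0.00606.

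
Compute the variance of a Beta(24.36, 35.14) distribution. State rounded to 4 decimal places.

0.0040

μ = 24.36/59.50 = 0.409412; Var = μ(1−μ)/(α+β+1) = 0.2417938/60.50 = 0.0040.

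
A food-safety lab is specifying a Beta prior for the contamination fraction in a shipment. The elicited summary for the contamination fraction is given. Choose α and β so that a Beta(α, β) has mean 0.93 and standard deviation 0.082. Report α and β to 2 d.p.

First σ² = 0.006724. Setting α = μn, β = (1−μ)n with n = α+β,
μ(1−μ)/(n+1) = 0.006724 ⇒ n+1 = 0.0651/0.006724 = 9.6817 ⇒ n = 8.6817.
Hence α = 0.93×8.6817 = 8.07, β = 0.07×8.6817 = 0.61.

α = 8.07, β = 0.61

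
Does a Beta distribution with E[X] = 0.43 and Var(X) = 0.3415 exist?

No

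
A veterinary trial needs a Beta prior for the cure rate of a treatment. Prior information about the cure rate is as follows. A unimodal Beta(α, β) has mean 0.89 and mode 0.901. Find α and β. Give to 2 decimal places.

α = 64.89, β = 8.02

With s = α+β: μ = α/s and mode = (α−1)/(s−2). Eliminating α = μs,
μs − 1 = m(s−2) ⇒ s(μ−m) = 1−2m ⇒ s = -0.802/-0.011 = 72.9091.
So α = μs = 64.89, β = (1−μ)s = 8.02.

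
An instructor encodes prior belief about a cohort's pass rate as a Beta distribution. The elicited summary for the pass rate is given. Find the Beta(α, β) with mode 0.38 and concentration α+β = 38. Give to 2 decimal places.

Since the density peak of Beta(α,β) is at (α−1)/(α+β−2),
α = 1 + 0.38(38−2) = 14.68 and β = 38 − 14.68 = 23.32.

α = 14.68, β = 23.32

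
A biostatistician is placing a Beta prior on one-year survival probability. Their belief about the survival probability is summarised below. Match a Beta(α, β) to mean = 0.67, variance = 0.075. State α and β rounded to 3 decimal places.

α = 1.305, β = 0.643

Let s = α+β. The Beta variance is μ(1−μ)/(s+1).
So s+1 = μ(1−μ)/σ² = (0.67×0.33)/0.075 = 0.2211/0.075 = 2.9480, giving s = 1.9480.
Then α = μs = 0.67×1.9480 = 1.305 and β = (1−μ)s = 0.33×1.9480 = 0.643.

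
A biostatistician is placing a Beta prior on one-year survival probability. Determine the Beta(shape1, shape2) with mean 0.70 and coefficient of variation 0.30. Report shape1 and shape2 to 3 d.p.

σ = CV·μ = 0.30×0.70 = 0.21000, so σ² = 0.044100.
s+1 = μ(1−μ)/σ² = 0.2100/0.044100 = 4.7619, so s = shape1+shape2 = 3.7619.
shape1 = μs = 2.633, shape2 = (1−μ)s = 1.129.

shape1 = 2.633, shape2 = 1.129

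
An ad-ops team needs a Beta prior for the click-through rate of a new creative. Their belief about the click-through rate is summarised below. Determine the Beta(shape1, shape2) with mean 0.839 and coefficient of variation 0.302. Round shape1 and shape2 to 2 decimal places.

σ = CV·μ = 0.302×0.839 = 0.25338, so σ² = 0.064200.
s+1 = μ(1−μ)/σ² = 0.135079/0.064200 = 2.1040, so s = shape1+shape2 = 1.1040.
shape1 = μs = 0.93, shape2 = (1−μ)s = 0.18.

shape1 = 0.93, shape2 = 0.18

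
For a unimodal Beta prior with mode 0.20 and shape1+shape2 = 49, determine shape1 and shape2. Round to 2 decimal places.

shape1 = 10.40, shape2 = 38.60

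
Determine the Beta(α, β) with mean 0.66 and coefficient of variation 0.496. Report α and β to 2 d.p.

α = 0.72, β = 0.37

Var = (CV·μ)² = (0.496×0.66)² = 0.107165.
α+β = μ(1−μ)/Var − 1 = 0.2244/0.107165 − 1 = 1.0940.
Thus α = 0.66·1.0940 = 0.72 and β = 0.34·1.0940 = 0.37.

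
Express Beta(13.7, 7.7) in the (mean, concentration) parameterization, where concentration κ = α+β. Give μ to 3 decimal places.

μ = 0.640, κ = 21.4

κ = α+β = 13.7+7.7 = 21.4; μ = α/κ = 13.7/21.4 = 0.640.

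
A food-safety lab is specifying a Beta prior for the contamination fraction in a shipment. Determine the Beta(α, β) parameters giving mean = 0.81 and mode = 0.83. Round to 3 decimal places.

α = 26.730, β = 6.270

With s = α+β: μ = α/s and mode = (α−1)/(s−2). Eliminating α = μs,
μs − 1 = m(s−2) ⇒ s(μ−m) = 1−2m ⇒ s = -0.66/-0.02 = 33.0000.
So α = μs = 26.730, β = (1−μ)s = 6.270.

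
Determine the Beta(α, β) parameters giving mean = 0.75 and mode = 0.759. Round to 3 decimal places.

Let s = α+β. Mean gives α = μs = 0.75s; mode gives (α−1)/(s−2) = 0.759.
Substituting: 0.75s − 1 = 0.759(s−2) = 0.759s − 1.518, so -0.009s = -0.518 and s = 57.5556.
Then α = 0.75×57.5556 = 43.167 and β = s−α = 14.389.

α = 43.167, β = 14.389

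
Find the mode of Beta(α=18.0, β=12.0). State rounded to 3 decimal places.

0.607

With α,β > 1, mode = (α−1)/(α+β−2) = 17.0/28.0 = 0.607.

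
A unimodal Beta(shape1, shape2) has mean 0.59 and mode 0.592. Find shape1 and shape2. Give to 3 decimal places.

shape1 = 54.280, shape2 = 37.720

With s = shape1+shape2: μ = shape1/s and mode = (shape1−1)/(s−2). Eliminating shape1 = μs,
μs − 1 = m(s−2) ⇒ s(μ−m) = 1−2m ⇒ s = -0.184/-0.002 = 92.0000.
So shape1 = μs = 54.280, shape2 = (1−μ)s = 37.720.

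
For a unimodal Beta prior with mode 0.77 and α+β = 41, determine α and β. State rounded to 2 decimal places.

For α,β>1 the mode is (α−1)/(α+β−2), so α = mode·(κ−2)+1 = 0.77×39+1 = 31.03.
And β = (1−mode)·(κ−2)+1 = 0.23×39+1 = 9.97.

α = 31.03, β = 9.97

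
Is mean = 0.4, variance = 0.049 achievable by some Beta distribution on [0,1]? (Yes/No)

Yes

A Beta with mean μ has variance μ(1−μ)/(α+β+1) < μ(1−μ).
Here μ(1−μ) = 0.4×0.6 = 0.24, and 0.049 < 0.24.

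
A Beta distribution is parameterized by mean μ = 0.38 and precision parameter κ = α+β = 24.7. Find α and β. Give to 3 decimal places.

Split κ in proportion μ : (1−μ): α = 0.38·24.7 = 9.386, β = 24.7 − 9.386 = 15.314.

α = 9.386, β = 15.314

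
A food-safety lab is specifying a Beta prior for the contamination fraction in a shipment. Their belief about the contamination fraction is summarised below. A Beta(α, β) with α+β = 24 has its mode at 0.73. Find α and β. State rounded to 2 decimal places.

For α,β>1 the mode is (α−1)/(α+β−2), so α = mode·(κ−2)+1 = 0.73×22+1 = 17.06.
And β = (1−mode)·(κ−2)+1 = 0.27×22+1 = 6.94.

α = 17.06, β = 6.94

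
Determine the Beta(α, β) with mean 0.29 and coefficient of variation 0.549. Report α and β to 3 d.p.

σ = CV·μ = 0.549×0.29 = 0.15921, so σ² = 0.025348.
s+1 = μ(1−μ)/σ² = 0.2059/0.025348 = 8.1230, so s = α+β = 7.1230.
α = μs = 2.066, β = (1−μ)s = 5.057.

α = 2.066, β = 5.057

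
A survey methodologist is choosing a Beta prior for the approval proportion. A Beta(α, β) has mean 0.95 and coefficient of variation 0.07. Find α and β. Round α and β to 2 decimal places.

α = 9.25, β = 0.49

σ = CV·μ = 0.07×0.95 = 0.06650, so σ² = 0.004422.
s+1 = μ(1−μ)/σ² = 0.0475/0.004422 = 10.7411, so s = α+β = 9.7411.
α = μs = 9.25, β = (1−μ)s = 0.49.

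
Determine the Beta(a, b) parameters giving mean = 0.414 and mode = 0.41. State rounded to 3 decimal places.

Let s = a+b. Mean gives a = μs = 0.414s; mode gives (a−1)/(s−2) = 0.41.
Substituting: 0.414s − 1 = 0.41(s−2) = 0.41s − 0.82, so 0.004s = 0.18 and s = 45.0000.
Then a = 0.414×45.0000 = 18.630 and b = s−a = 26.370.

a = 18.630, b = 26.370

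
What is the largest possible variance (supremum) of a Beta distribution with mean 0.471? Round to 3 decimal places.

0.249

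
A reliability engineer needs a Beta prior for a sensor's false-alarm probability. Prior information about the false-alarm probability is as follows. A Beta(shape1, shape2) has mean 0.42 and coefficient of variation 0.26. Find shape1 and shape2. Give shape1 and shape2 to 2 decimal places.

σ = CV·μ = 0.26×0.42 = 0.10920, so σ² = 0.011925.
s+1 = μ(1−μ)/σ² = 0.2436/0.011925 = 20.4283, so s = shape1+shape2 = 19.4283.
shape1 = μs = 8.16, shape2 = (1−μ)s = 11.27.

shape1 = 8.16, shape2 = 11.27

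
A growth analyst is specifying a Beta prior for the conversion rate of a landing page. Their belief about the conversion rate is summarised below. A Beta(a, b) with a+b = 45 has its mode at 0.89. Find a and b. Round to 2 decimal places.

a = 39.27, b = 5.73

For a,b>1 the mode is (a−1)/(a+b−2), so a = mode·(κ−2)+1 = 0.89×43+1 = 39.27.
And b = (1−mode)·(κ−2)+1 = 0.11×43+1 = 5.73.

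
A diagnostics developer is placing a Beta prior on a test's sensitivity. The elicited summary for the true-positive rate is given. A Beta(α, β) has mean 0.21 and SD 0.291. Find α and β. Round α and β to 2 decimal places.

α = 0.20, β = 0.76

First σ² = 0.084681. Setting α = μn, β = (1−μ)n with n = α+β,
μ(1−μ)/(n+1) = 0.084681 ⇒ n+1 = 0.1659/0.084681 = 1.9591 ⇒ n = 0.9591.
Hence α = 0.21×0.9591 = 0.20, β = 0.79×0.9591 = 0.76.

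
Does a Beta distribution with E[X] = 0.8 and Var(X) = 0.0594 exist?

The Beta variance bound is σ² < μ(1−μ).
Here μ(1−μ) = 0.8×0.2 = 0.16, and 0.0594 < 0.16.

Yes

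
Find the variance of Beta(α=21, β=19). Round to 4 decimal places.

0.0061

μ = 21/40 = 0.525000; Var = μ(1−μ)/(α+β+1) = 0.2493750/41 = 0.0061.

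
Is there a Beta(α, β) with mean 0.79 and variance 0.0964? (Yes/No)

Yes

For any Beta, Var(X) < E[X]·(1−E[X]).
Here μ(1−μ) = 0.79×0.21 = 0.1659, and 0.0964 < 0.1659.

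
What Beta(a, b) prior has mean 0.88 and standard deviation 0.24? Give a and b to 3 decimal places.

a = 0.733, b = 0.100

σ² = 0.24² = 0.0576.
With s = a+b, Var = μ(1−μ)/(s+1), so s+1 = (0.88×0.12)/0.0576 = 1.8333 and s = 0.8333.
a = μs = 0.733, b = (1−μ)s = 0.100.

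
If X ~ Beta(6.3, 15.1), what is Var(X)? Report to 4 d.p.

0.0093

Var = αβ/[(α+β)²(α+β+1)] = (6.3×15.1)/(21.4²×22.4) = 95.13/10258.304 = 0.0093.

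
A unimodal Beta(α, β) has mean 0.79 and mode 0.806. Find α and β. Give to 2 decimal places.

α = 30.22, β = 8.03

With s = α+β: μ = α/s and mode = (α−1)/(s−2). Eliminating α = μs,
μs − 1 = m(s−2) ⇒ s(μ−m) = 1−2m ⇒ s = -0.612/-0.016 = 38.2500.
So α = μs = 30.22, β = (1−μ)s = 8.03.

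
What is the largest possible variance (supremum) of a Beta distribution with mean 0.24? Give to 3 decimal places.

0.182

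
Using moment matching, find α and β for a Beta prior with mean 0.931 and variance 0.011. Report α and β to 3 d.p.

α = 4.506, β = 0.334

Write ν = α+β; then α = μν and Var = μ(1−μ)/(ν+1).
ν = μ(1−μ)/Var − 1 = 0.064239/0.011 − 1 = 4.8399.
α = 0.931·4.8399 = 4.506, β = 0.069·4.8399 = 0.334.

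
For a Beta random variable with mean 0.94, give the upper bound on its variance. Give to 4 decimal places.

0.0564

Var = μ(1−μ)/(α+β+1), which approaches μ(1−μ) as α+β → 0.
So the supremum is μ(1−μ) = 0.94×0.06 = 0.0564.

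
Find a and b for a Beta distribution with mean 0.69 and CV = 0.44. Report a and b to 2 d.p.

σ = CV·μ = 0.44×0.69 = 0.30360, so σ² = 0.092173.
s+1 = μ(1−μ)/σ² = 0.2139/0.092173 = 2.3206, so s = a+b = 1.3206.
a = μs = 0.91, b = (1−μ)s = 0.41.

a = 0.91, b = 0.41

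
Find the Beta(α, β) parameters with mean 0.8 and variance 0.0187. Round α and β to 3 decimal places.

α = 6.045, β = 1.511

Write ν = α+β; then α = μν and Var = μ(1−μ)/(ν+1).
ν = μ(1−μ)/Var − 1 = 0.16/0.0187 − 1 = 7.5561.
α = 0.8·7.5561 = 6.045, β = 0.2·7.5561 = 1.511.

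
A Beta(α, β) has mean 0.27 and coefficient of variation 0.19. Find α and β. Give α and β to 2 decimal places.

Var = (CV·μ)² = (0.19×0.27)² = 0.002632.
α+β = μ(1−μ)/Var − 1 = 0.1971/0.002632 − 1 = 73.8948.
Thus α = 0.27·73.8948 = 19.95 and β = 0.73·73.8948 = 53.94.

α = 19.95, β = 53.94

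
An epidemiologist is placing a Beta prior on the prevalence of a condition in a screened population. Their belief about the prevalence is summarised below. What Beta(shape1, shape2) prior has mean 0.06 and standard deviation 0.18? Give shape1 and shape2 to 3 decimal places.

σ² = 0.18² = 0.0324.
With s = shape1+shape2, Var = μ(1−μ)/(s+1), so s+1 = (0.06×0.94)/0.0324 = 1.7407 and s = 0.7407.
shape1 = μs = 0.044, shape2 = (1−μ)s = 0.696.

shape1 = 0.044, shape2 = 0.696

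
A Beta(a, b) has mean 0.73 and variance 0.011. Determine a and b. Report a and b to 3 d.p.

Write ν = a+b; then a = μν and Var = μ(1−μ)/(ν+1).
ν = μ(1−μ)/Var − 1 = 0.1971/0.011 − 1 = 16.9182.
a = 0.73·16.9182 = 12.350, b = 0.27·16.9182 = 4.568.

a = 12.350, b = 4.568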